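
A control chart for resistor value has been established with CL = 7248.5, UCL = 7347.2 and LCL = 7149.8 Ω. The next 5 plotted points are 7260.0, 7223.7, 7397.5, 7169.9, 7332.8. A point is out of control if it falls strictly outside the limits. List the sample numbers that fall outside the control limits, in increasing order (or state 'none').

Compare each point to [7149.8, 7347.2]: sample 3 = 7397.5 > UCL.

3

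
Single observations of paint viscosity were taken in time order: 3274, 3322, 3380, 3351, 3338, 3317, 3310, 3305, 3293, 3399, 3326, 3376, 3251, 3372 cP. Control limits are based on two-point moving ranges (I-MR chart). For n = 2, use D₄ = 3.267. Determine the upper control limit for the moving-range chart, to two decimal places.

Moving ranges: 48, 58, 29, 13, 21, 7, 5, 12, 106, 73, 50, 125, 121; M̄R̄ = 668.0000 / 13 = 51.3846
UCL_MR = D₄·M̄R̄ = 3.267 × 51.3846 = 167.8735

167.87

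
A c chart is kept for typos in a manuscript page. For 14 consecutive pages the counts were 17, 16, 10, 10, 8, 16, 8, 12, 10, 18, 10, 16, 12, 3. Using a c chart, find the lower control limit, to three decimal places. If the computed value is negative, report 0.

c̄ = (17 + 16 + 10 + 10 + 8 + 16 + 8 + 12 + 10 + 18 + 10 + 16 + 12 + 3) / 14 = 166 / 14 = 11.8571
LCL = c̄ − 3√c̄ = 11.8571 − 3 × 3.4434 = 1.5269

1.527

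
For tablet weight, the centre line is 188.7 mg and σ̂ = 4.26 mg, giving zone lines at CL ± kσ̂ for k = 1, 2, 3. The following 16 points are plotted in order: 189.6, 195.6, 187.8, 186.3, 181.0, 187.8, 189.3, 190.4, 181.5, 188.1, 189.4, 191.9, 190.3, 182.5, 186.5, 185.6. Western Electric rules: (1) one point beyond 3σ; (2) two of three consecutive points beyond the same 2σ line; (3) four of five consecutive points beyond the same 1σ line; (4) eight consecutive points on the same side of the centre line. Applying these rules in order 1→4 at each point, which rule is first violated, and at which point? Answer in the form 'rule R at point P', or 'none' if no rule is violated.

Zone of each point (C = within 1σ̂, B = 1σ̂–2σ̂, A = 2σ̂–3σ̂, * = beyond 3σ̂; sign = side of CL): 1:+C, 2:+B, 3:-C, 4:-C, 5:-B, 6:-C, 7:+C, 8:+C, 9:-B, 10:-C, 11:+C, 12:+C, 13:+C, 14:-B, 15:-C, 16:-C
No rule fires across all 16 points.

none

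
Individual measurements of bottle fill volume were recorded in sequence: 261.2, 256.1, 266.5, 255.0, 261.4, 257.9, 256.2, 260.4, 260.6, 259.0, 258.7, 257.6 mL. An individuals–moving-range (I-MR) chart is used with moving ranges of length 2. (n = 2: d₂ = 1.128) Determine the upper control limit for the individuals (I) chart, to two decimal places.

270.34

X̄ = (261.2 + 256.1 + 266.5 + 255.0 + 261.4 + 257.9 + 256.2 + 260.4 + 260.6 + 259.0 + 258.7 + 257.6) / 12 = 259.2167
Moving ranges: 5.1, 10.4, 11.5, 6.4, 3.5, 1.7, 4.2, 0.2, 1.6, 0.3, 1.1; M̄R̄ = 46.0000 / 11 = 4.1818
UCL = X̄ + 3·M̄R̄/d₂ = 259.2167 + 3 × 4.1818 / 1.128 = 270.3385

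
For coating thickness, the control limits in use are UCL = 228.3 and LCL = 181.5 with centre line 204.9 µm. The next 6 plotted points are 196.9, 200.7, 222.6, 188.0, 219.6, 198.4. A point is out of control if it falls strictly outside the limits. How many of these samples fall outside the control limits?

All 6 points lie within [181.5, 228.3].

0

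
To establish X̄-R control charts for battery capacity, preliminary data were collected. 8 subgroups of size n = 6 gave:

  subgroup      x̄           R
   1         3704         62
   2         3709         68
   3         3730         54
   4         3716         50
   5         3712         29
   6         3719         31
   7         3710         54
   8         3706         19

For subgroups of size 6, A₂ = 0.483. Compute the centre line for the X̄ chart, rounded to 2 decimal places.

3713.25

X̄̄ = (3704 + 3709 + 3730 + 3716 + 3712 + 3719 + 3710 + 3706) / 8 = 29706.0000 / 8 = 3713.2500
CL = X̄̄ = 3713.2500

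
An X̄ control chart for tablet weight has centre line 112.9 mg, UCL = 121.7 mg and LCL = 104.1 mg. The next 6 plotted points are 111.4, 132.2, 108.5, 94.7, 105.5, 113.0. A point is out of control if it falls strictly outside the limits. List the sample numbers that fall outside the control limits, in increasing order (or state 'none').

Compare each point to [104.1, 121.7]: sample 2 = 132.2 > UCL; sample 4 = 94.7 < LCL.

2, 4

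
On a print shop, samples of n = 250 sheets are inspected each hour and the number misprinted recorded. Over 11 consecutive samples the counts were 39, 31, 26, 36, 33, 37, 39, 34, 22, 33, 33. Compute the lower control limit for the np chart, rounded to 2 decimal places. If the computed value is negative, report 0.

16.94

p̄ = Σdᵢ / (k·n) = 363 / (11 × 250) = 0.13200
LCL = np̄ − 3·√(np̄(1−p̄)) = 33.0000 − 3 × 5.3520 = 16.9440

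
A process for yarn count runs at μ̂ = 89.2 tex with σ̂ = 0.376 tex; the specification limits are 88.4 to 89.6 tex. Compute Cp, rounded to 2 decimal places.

0.53

Cp = (USL − LSL) / (6σ̂) = (89.6 − 88.4) / (6 × 0.376) = 1.2000 / 2.2560 = 0.5319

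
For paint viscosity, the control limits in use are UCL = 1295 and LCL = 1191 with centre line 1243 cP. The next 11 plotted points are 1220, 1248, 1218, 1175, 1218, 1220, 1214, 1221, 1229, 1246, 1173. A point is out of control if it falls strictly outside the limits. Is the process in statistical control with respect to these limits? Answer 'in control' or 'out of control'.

out of control

Compare each point to [1191, 1295]: sample 4 = 1175 < LCL; sample 11 = 1173 < LCL.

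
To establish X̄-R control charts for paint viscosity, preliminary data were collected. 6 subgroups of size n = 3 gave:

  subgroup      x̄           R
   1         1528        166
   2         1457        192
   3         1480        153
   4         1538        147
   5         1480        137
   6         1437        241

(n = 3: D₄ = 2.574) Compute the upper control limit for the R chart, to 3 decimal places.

444.444

R̄ = (166 + 192 + 153 + 147 + 137 + 241) / 6 = 1036.0000 / 6 = 172.6667
UCL_R = D₄·R̄ = 2.574 × 172.6667 = 444.4440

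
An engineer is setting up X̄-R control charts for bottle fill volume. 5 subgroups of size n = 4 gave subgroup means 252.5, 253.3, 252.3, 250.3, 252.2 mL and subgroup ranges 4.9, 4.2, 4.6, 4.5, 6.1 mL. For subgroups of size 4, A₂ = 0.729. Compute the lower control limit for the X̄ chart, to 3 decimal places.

X̄̄ = (252.5 + 253.3 + 252.3 + 250.3 + 252.2) / 5 = 1260.6000 / 5 = 252.1200
R̄ = (4.9 + 4.2 + 4.6 + 4.5 + 6.1) / 5 = 24.3000 / 5 = 4.8600
LCL = X̄̄ − A₂·R̄ = 252.1200 − 0.729 × 4.8600 = 248.5771

248.577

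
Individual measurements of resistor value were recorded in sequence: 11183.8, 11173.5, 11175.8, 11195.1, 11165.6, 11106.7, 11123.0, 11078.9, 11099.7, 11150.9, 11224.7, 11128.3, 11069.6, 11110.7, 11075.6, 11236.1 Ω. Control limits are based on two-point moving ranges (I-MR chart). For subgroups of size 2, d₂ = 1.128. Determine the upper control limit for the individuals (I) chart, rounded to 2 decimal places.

X̄ = (11183.8 + 11173.5 + 11175.8 + 11195.1 + 11165.6 + 11106.7 + 11123.0 + 11078.9 + 11099.7 + 11150.9 + 11224.7 + 11128.3 + 11069.6 + 11110.7 + 11075.6 + 11236.1) / 16 = 11143.6250
Moving ranges: 10.3, 2.3, 19.3, 29.5, 58.9, 16.3, 44.1, 20.8, 51.2, 73.8, 96.4, 58.7, 41.1, 35.1, 160.5; M̄R̄ = 718.3000 / 15 = 47.8867
UCL = X̄ + 3·M̄R̄/d₂ = 11143.6250 + 3 × 47.8867 / 1.128 = 11270.9832

11270.98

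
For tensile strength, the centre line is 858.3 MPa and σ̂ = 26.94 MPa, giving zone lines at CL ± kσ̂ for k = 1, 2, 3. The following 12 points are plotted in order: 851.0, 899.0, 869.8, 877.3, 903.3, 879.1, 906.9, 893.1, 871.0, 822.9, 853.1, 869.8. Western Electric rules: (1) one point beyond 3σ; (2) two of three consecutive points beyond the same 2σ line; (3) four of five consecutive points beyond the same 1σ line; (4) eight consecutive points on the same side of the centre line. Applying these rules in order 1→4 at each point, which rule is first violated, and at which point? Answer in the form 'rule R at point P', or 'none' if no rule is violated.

Zone of each point (C = within 1σ̂, B = 1σ̂–2σ̂, A = 2σ̂–3σ̂, * = beyond 3σ̂; sign = side of CL): 1:-C, 2:+B, 3:+C, 4:+C, 5:+B, 6:+C, 7:+B, 8:+B, 9:+C, 10:-B, 11:-C, 12:+C
Rule 4 (eight consecutive points on the same side of the centre line) is satisfied at point 9.

rule 4 at point 9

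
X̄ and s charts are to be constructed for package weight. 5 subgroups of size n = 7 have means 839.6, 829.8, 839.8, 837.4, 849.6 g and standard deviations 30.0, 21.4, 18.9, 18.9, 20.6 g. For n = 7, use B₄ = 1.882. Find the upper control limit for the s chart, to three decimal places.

41.329

s̄ = (30.0 + 21.4 + 18.9 + 18.9 + 20.6) / 5 = 21.9600
UCL_s = B₄·s̄ = 1.882 × 21.9600 = 41.3287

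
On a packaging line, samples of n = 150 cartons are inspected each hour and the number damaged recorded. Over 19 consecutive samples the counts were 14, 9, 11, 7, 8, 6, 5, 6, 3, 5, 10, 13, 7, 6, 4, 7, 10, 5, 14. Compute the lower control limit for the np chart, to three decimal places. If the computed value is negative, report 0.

0.000

p̄ = Σdᵢ / (k·n) = 150 / (19 × 150) = 0.05263
LCL = np̄ − 3·√(np̄(1−p̄)) = 7.8947 − 3 × 2.7348 = -0.3097 → 0 (negative, so LCL = 0)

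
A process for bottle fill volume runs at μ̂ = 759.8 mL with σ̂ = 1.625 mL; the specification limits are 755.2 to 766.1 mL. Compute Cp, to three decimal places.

Cp = (USL − LSL) / (6σ̂) = (766.1 − 755.2) / (6 × 1.625) = 10.9000 / 9.7500 = 1.1179

1.118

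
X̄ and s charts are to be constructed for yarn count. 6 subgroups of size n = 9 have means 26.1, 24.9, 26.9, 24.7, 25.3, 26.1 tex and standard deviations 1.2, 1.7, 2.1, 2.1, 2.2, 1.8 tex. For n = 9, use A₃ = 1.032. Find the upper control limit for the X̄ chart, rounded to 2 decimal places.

X̄̄ = (26.1 + 24.9 + 26.9 + 24.7 + 25.3 + 26.1) / 6 = 25.6667
s̄ = (1.2 + 1.7 + 2.1 + 2.1 + 2.2 + 1.8) / 6 = 1.8500
UCL = X̄̄ + A₃·s̄ = 25.6667 + 1.032 × 1.8500 = 27.5759

27.58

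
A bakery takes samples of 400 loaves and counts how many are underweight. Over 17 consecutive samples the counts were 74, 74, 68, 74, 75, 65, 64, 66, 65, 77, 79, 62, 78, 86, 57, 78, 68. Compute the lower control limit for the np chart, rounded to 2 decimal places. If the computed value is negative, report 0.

p̄ = Σdᵢ / (k·n) = 1210 / (17 × 400) = 0.17794
LCL = np̄ − 3·√(np̄(1−p̄)) = 71.1765 − 3 × 7.6493 = 48.2287

48.23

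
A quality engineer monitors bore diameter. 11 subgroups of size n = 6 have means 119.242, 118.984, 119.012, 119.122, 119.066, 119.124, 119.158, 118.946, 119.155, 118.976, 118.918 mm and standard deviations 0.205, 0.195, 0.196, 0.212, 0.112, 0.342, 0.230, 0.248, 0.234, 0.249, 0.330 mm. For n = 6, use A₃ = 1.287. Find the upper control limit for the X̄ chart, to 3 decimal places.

119.363

X̄̄ = (119.242 + 118.984 + 119.012 + 119.122 + 119.066 + 119.124 + 119.158 + 118.946 + 119.155 + 118.976 + 118.918) / 11 = 119.0639
s̄ = (0.205 + 0.195 + 0.196 + 0.212 + 0.112 + 0.342 + 0.230 + 0.248 + 0.234 + 0.249 + 0.330) / 11 = 0.2321
UCL = X̄̄ + A₃·s̄ = 119.0639 + 1.287 × 0.2321 = 119.3626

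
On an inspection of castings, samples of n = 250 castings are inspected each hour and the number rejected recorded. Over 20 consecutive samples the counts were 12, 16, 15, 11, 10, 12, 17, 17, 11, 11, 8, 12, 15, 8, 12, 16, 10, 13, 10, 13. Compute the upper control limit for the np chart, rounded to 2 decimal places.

22.77

p̄ = Σdᵢ / (k·n) = 249 / (20 × 250) = 0.04980
UCL = np̄ + 3·√(np̄(1−p̄)) = 12.4500 + 3 × √(12.4500×0.95020) = 12.4500 + 3 × 3.4395 = 22.7684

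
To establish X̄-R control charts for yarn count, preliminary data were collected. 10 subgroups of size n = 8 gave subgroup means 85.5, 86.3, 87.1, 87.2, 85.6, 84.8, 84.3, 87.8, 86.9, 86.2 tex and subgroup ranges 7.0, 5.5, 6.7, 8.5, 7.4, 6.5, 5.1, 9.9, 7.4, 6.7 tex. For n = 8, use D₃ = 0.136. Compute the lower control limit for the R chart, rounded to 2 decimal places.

0.96

R̄ = (7.0 + 5.5 + 6.7 + 8.5 + 7.4 + 6.5 + 5.1 + 9.9 + 7.4 + 6.7) / 10 = 70.7000 / 10 = 7.0700
LCL_R = D₃·R̄ = 0.136 × 7.0700 = 0.9615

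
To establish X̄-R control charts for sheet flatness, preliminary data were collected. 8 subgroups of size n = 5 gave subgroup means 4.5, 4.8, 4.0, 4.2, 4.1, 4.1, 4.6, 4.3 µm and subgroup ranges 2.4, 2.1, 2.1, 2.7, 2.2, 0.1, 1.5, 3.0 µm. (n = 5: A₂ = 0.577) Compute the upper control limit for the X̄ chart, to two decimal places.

5.49

X̄̄ = (4.5 + 4.8 + 4.0 + 4.2 + 4.1 + 4.1 + 4.6 + 4.3) / 8 = 34.6000 / 8 = 4.3250
R̄ = (2.4 + 2.1 + 2.1 + 2.7 + 2.2 + 0.1 + 1.5 + 3.0) / 8 = 16.1000 / 8 = 2.0125
UCL = X̄̄ + A₂·R̄ = 4.3250 + 0.577 × 2.0125 = 5.4862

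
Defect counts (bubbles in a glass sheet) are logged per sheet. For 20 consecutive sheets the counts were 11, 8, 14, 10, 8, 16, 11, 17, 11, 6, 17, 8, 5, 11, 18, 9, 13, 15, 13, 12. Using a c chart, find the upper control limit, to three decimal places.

21.890

c̄ = (11 + 8 + 14 + 10 + 8 + 16 + 11 + 17 + 11 + 6 + 17 + 8 + 5 + 11 + 18 + 9 + 13 + 15 + 13 + 12) / 20 = 233 / 20 = 11.6500
UCL = c̄ + 3√c̄ = 11.6500 + 3 × √11.6500 = 11.6500 + 3 × 3.4132 = 21.8896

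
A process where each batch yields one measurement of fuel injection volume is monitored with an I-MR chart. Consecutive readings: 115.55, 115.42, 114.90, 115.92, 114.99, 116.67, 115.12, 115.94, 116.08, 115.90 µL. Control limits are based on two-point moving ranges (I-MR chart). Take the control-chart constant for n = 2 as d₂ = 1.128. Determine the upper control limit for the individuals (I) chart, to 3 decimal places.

117.709

X̄ = (115.55 + 115.42 + 114.90 + 115.92 + 114.99 + 116.67 + 115.12 + 115.94 + 116.08 + 115.90) / 10 = 115.6490
Moving ranges: 0.13, 0.52, 1.02, 0.93, 1.68, 1.55, 0.82, 0.14, 0.18; M̄R̄ = 6.9700 / 9 = 0.7744
UCL = X̄ + 3·M̄R̄/d₂ = 115.6490 + 3 × 0.7744 / 1.128 = 117.7087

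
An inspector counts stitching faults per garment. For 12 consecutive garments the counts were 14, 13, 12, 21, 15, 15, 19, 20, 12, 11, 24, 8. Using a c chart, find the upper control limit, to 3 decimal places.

c̄ = (14 + 13 + 12 + 21 + 15 + 15 + 19 + 20 + 12 + 11 + 24 + 8) / 12 = 184 / 12 = 15.3333
UCL = c̄ + 3√c̄ = 15.3333 + 3 × √15.3333 = 15.3333 + 3 × 3.9158 = 27.0807

27.081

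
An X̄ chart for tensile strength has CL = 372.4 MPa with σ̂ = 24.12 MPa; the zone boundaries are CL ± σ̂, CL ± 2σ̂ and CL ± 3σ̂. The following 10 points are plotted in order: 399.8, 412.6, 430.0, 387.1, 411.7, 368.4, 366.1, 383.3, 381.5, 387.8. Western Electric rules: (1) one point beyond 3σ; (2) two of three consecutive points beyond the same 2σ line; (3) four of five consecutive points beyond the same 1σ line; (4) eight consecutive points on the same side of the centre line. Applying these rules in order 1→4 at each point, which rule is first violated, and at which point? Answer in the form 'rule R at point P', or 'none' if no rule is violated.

Zone of each point (C = within 1σ̂, B = 1σ̂–2σ̂, A = 2σ̂–3σ̂, * = beyond 3σ̂; sign = side of CL): 1:+B, 2:+B, 3:+A, 4:+C, 5:+B, 6:-C, 7:-C, 8:+C, 9:+C, 10:+C
Rule 3 (four of five consecutive points beyond the same 1σ limit) is satisfied at point 5.

rule 3 at point 5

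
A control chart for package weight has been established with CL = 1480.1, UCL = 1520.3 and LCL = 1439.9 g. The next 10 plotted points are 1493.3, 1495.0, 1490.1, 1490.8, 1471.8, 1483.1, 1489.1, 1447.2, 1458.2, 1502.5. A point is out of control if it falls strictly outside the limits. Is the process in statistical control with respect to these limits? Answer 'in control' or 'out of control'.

in control

All 10 points lie within [1439.9, 1520.3].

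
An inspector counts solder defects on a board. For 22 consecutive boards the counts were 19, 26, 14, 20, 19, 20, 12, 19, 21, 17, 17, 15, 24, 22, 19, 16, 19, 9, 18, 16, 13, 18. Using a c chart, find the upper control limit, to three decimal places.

30.543

c̄ = (19 + 26 + 14 + 20 + 19 + 20 + 12 + 19 + 21 + 17 + 17 + 15 + 24 + 22 + 19 + 16 + 19 + 9 + 18 + 16 + 13 + 18) / 22 = 393 / 22 = 17.8636
UCL = c̄ + 3√c̄ = 17.8636 + 3 × √17.8636 = 17.8636 + 3 × 4.2265 = 30.5433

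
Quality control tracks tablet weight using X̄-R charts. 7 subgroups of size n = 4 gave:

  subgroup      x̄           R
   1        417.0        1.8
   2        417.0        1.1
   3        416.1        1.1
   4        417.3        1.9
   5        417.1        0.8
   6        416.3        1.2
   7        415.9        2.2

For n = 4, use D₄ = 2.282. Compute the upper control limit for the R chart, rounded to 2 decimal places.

3.29

R̄ = (1.8 + 1.1 + 1.1 + 1.9 + 0.8 + 1.2 + 2.2) / 7 = 10.1000 / 7 = 1.4429
UCL_R = D₄·R̄ = 2.282 × 1.4429 = 3.2926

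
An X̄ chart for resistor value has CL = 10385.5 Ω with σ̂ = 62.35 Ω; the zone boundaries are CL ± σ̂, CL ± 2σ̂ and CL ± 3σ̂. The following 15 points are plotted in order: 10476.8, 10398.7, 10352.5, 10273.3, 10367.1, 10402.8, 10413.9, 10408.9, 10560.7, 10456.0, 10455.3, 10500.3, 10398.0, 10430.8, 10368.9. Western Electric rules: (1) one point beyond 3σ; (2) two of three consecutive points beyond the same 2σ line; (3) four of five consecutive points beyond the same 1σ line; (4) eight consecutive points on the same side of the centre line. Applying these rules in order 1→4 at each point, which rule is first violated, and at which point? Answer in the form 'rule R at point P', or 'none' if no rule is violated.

Zone of each point (C = within 1σ̂, B = 1σ̂–2σ̂, A = 2σ̂–3σ̂, * = beyond 3σ̂; sign = side of CL): 1:+B, 2:+C, 3:-C, 4:-B, 5:-C, 6:+C, 7:+C, 8:+C, 9:+A, 10:+B, 11:+B, 12:+B, 13:+C, 14:+C, 15:-C
Rule 3 (four of five consecutive points beyond the same 1σ limit) is satisfied at point 12.

rule 3 at point 12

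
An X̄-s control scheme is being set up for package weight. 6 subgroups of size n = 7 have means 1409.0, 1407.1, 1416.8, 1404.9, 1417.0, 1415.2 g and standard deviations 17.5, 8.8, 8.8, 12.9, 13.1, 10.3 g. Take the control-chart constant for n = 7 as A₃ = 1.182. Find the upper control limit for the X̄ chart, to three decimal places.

1425.732

X̄̄ = (1409.0 + 1407.1 + 1416.8 + 1404.9 + 1417.0 + 1415.2) / 6 = 1411.6667
s̄ = (17.5 + 8.8 + 8.8 + 12.9 + 13.1 + 10.3) / 6 = 11.9000
UCL = X̄̄ + A₃·s̄ = 1411.6667 + 1.182 × 11.9000 = 1425.7325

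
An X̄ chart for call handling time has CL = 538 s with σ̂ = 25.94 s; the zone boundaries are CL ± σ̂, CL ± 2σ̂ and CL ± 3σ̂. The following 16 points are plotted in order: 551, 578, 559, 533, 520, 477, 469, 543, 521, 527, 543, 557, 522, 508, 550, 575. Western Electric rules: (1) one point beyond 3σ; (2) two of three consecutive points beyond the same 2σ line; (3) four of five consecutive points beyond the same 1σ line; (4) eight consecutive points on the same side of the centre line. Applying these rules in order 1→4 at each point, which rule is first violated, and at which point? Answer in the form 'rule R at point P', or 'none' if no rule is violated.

rule 2 at point 7

Zone of each point (C = within 1σ̂, B = 1σ̂–2σ̂, A = 2σ̂–3σ̂, * = beyond 3σ̂; sign = side of CL): 1:+C, 2:+B, 3:+C, 4:-C, 5:-C, 6:-A, 7:-A, 8:+C, 9:-C, 10:-C, 11:+C, 12:+C, 13:-C, 14:-B, 15:+C, 16:+B
Rule 2 (two of three consecutive points beyond the same 2σ limit) is satisfied at point 7.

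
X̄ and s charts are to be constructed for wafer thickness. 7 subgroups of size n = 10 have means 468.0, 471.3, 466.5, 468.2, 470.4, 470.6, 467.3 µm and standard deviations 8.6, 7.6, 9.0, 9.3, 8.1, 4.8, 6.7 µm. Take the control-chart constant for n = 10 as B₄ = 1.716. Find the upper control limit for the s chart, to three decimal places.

13.262

s̄ = (8.6 + 7.6 + 9.0 + 9.3 + 8.1 + 4.8 + 6.7) / 7 = 7.7286
UCL_s = B₄·s̄ = 1.716 × 7.7286 = 13.2622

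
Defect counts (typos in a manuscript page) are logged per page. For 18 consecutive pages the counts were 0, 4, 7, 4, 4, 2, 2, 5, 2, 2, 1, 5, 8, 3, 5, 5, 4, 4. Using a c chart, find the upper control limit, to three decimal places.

9.510

c̄ = (0 + 4 + 7 + 4 + 4 + 2 + 2 + 5 + 2 + 2 + 1 + 5 + 8 + 3 + 5 + 5 + 4 + 4) / 18 = 67 / 18 = 3.7222
UCL = c̄ + 3√c̄ = 3.7222 + 3 × √3.7222 = 3.7222 + 3 × 1.9293 = 9.5101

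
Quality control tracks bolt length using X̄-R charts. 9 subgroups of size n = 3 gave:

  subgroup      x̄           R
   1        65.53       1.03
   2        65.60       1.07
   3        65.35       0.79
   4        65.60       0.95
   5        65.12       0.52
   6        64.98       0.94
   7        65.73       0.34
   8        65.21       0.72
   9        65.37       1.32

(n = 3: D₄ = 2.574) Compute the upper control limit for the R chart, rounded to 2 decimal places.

2.20

R̄ = (1.03 + 1.07 + 0.79 + 0.95 + 0.52 + 0.94 + 0.34 + 0.72 + 1.32) / 9 = 7.6800 / 9 = 0.8533
UCL_R = D₄·R̄ = 2.574 × 0.8533 = 2.1965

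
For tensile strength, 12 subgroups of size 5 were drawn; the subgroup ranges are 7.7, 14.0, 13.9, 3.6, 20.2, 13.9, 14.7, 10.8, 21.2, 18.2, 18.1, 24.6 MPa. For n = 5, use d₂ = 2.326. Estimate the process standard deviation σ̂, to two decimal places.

6.48

R̄ = (7.7 + 14.0 + 13.9 + 3.6 + 20.2 + 13.9 + 14.7 + 10.8 + 21.2 + 18.2 + 18.1 + 24.6) / 12 = 15.0750
σ̂ = R̄ / d₂ = 15.0750 / 2.326 = 6.4811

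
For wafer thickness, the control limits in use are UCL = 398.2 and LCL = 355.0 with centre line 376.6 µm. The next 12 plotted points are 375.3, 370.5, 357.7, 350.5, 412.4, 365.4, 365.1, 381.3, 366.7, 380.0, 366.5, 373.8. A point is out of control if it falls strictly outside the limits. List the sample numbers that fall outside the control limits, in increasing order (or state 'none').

Compare each point to [355.0, 398.2]: sample 4 = 350.5 < LCL; sample 5 = 412.4 > UCL.

4, 5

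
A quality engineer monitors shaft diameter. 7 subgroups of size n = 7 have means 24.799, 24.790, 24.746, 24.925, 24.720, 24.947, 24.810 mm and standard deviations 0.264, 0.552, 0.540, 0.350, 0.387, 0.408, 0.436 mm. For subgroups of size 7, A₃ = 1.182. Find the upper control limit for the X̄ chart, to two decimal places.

X̄̄ = (24.799 + 24.790 + 24.746 + 24.925 + 24.720 + 24.947 + 24.810) / 7 = 24.8196
s̄ = (0.264 + 0.552 + 0.540 + 0.350 + 0.387 + 0.408 + 0.436) / 7 = 0.4196
UCL = X̄̄ + A₃·s̄ = 24.8196 + 1.182 × 0.4196 = 25.3155

25.32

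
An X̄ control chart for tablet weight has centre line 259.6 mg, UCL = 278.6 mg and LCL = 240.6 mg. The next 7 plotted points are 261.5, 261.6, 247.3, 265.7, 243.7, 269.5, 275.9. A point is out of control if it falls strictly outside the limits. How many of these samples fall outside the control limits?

All 7 points lie within [240.6, 278.6].

0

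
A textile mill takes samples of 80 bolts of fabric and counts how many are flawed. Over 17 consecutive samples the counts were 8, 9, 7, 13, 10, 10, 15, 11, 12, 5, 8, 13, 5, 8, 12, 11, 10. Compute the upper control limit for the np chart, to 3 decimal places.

p̄ = Σdᵢ / (k·n) = 167 / (17 × 80) = 0.12279
UCL = np̄ + 3·√(np̄(1−p̄)) = 9.8235 + 3 × √(9.8235×0.87721) = 9.8235 + 3 × 2.9355 = 18.6301

18.630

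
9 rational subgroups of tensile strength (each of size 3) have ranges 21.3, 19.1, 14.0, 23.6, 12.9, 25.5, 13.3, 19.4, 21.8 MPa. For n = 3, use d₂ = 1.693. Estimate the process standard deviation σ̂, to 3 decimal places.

11.216

R̄ = (21.3 + 19.1 + 14.0 + 23.6 + 12.9 + 25.5 + 13.3 + 19.4 + 21.8) / 9 = 18.9889
σ̂ = R̄ / d₂ = 18.9889 / 1.693 = 11.2161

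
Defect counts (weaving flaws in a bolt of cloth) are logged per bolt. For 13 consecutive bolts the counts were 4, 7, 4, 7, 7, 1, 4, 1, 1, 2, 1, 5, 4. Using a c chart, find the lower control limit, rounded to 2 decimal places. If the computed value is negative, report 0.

0.00

c̄ = (4 + 7 + 4 + 7 + 7 + 1 + 4 + 1 + 1 + 2 + 1 + 5 + 4) / 13 = 48 / 13 = 3.6923
LCL = c̄ − 3√c̄ = 3.6923 − 3 × 1.9215 = -2.0723 → 0 (cannot be negative)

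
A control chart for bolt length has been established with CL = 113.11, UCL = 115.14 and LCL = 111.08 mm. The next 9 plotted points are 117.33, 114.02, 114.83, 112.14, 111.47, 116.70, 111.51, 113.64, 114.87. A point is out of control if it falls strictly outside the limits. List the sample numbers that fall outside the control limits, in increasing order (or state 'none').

Compare each point to [111.08, 115.14]: sample 1 = 117.33 > UCL; sample 6 = 116.70 > UCL.

1, 6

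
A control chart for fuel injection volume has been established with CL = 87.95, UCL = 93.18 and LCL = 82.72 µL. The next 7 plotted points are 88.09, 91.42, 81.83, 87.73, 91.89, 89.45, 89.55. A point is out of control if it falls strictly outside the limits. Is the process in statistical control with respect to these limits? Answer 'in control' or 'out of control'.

Compare each point to [82.72, 93.18]: sample 3 = 81.83 < LCL.

out of control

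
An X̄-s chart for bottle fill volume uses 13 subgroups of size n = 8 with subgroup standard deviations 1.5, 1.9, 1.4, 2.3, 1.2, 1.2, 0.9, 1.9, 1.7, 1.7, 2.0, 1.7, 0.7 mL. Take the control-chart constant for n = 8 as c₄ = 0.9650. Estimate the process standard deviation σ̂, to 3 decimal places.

s̄ = (1.5 + 1.9 + 1.4 + 2.3 + 1.2 + 1.2 + 0.9 + 1.9 + 1.7 + 1.7 + 2.0 + 1.7 + 0.7) / 13 = 1.5462
σ̂ = s̄ / c₄ = 1.5462 / 0.9650 = 1.6022

1.602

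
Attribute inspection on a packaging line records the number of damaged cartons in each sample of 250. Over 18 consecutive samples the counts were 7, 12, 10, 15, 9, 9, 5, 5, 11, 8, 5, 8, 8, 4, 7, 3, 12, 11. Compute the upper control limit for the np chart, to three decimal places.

p̄ = Σdᵢ / (k·n) = 149 / (18 × 250) = 0.03311
UCL = np̄ + 3·√(np̄(1−p̄)) = 8.2778 + 3 × √(8.2778×0.96689) = 8.2778 + 3 × 2.8291 = 16.7650

16.765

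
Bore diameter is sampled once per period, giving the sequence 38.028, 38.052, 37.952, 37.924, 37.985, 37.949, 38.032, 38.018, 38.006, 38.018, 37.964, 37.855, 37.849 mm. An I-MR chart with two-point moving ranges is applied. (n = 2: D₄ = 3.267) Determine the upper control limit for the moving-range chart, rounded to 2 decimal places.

0.15

Moving ranges: 0.024, 0.100, 0.028, 0.061, 0.036, 0.083, 0.014, 0.012, 0.012, 0.054, 0.109, 0.006; M̄R̄ = 0.5390 / 12 = 0.0449
UCL_MR = D₄·M̄R̄ = 3.267 × 0.0449 = 0.1467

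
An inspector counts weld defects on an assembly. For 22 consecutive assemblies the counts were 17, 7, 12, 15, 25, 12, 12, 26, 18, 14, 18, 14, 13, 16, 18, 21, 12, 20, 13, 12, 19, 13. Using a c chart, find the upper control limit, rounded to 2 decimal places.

27.69

c̄ = (17 + 7 + 12 + 15 + 25 + 12 + 12 + 26 + 18 + 14 + 18 + 14 + 13 + 16 + 18 + 21 + 12 + 20 + 13 + 12 + 19 + 13) / 22 = 347 / 22 = 15.7727
UCL = c̄ + 3√c̄ = 15.7727 + 3 × √15.7727 = 15.7727 + 3 × 3.9715 = 27.6872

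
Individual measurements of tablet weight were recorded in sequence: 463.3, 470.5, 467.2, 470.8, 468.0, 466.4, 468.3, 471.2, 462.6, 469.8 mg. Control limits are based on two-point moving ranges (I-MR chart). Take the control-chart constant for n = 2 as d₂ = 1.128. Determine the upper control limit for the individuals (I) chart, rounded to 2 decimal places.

479.36

X̄ = (463.3 + 470.5 + 467.2 + 470.8 + 468.0 + 466.4 + 468.3 + 471.2 + 462.6 + 469.8) / 10 = 467.8100
Moving ranges: 7.2, 3.3, 3.6, 2.8, 1.6, 1.9, 2.9, 8.6, 7.2; M̄R̄ = 39.1000 / 9 = 4.3444
UCL = X̄ + 3·M̄R̄/d₂ = 467.8100 + 3 × 4.3444 / 1.128 = 479.3644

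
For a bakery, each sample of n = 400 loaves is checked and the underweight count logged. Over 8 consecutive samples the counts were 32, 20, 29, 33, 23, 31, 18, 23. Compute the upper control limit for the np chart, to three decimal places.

p̄ = Σdᵢ / (k·n) = 209 / (8 × 400) = 0.06531
UCL = np̄ + 3·√(np̄(1−p̄)) = 26.1250 + 3 × √(26.1250×0.93469) = 26.1250 + 3 × 4.9415 = 40.9496

40.950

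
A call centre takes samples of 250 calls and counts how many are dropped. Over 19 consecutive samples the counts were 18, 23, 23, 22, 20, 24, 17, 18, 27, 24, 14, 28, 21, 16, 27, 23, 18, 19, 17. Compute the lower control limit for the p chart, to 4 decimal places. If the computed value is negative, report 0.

0.0314

p̄ = Σdᵢ / (k·n) = 399 / (19 × 250) = 0.08400
LCL = p̄ − 3·√(p̄(1−p̄)/n) = 0.08400 − 3 × 0.01754 = 0.03137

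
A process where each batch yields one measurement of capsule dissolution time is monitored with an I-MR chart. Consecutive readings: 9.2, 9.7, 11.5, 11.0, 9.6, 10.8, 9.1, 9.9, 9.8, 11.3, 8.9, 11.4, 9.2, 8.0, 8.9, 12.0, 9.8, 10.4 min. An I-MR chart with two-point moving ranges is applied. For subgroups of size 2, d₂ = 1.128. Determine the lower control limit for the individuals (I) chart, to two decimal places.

6.18

X̄ = (9.2 + 9.7 + 11.5 + 11.0 + 9.6 + 10.8 + 9.1 + 9.9 + 9.8 + 11.3 + 8.9 + 11.4 + 9.2 + 8.0 + 8.9 + 12.0 + 9.8 + 10.4) / 18 = 10.0278
Moving ranges: 0.5, 1.8, 0.5, 1.4, 1.2, 1.7, 0.8, 0.1, 1.5, 2.4, 2.5, 2.2, 1.2, 0.9, 3.1, 2.2, 0.6; M̄R̄ = 24.6000 / 17 = 1.4471
LCL = X̄ − 3·M̄R̄/d₂ = 10.0278 − 3 × 1.4471 / 1.128 = 6.1792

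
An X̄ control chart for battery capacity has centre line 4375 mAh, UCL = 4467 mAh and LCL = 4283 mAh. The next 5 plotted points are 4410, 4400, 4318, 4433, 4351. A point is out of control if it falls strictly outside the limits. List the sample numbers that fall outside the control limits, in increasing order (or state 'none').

All 5 points lie within [4283, 4467].

none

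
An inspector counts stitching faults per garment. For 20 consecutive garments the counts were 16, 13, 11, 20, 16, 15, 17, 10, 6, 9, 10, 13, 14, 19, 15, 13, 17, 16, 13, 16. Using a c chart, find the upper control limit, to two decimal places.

25.15

c̄ = (16 + 13 + 11 + 20 + 16 + 15 + 17 + 10 + 6 + 9 + 10 + 13 + 14 + 19 + 15 + 13 + 17 + 16 + 13 + 16) / 20 = 279 / 20 = 13.9500
UCL = c̄ + 3√c̄ = 13.9500 + 3 × √13.9500 = 13.9500 + 3 × 3.7350 = 25.1549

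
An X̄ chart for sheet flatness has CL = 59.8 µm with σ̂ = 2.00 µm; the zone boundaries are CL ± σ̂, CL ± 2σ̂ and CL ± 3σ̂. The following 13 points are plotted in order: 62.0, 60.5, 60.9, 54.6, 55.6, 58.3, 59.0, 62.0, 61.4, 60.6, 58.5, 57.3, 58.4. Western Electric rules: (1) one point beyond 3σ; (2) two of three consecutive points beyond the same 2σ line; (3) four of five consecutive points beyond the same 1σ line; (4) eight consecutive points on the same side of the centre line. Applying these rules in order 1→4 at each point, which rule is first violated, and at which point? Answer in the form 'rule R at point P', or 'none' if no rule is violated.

rule 2 at point 5

Zone of each point (C = within 1σ̂, B = 1σ̂–2σ̂, A = 2σ̂–3σ̂, * = beyond 3σ̂; sign = side of CL): 1:+B, 2:+C, 3:+C, 4:-A, 5:-A, 6:-C, 7:-C, 8:+B, 9:+C, 10:+C, 11:-C, 12:-B, 13:-C
Rule 2 (two of three consecutive points beyond the same 2σ limit) is satisfied at point 5.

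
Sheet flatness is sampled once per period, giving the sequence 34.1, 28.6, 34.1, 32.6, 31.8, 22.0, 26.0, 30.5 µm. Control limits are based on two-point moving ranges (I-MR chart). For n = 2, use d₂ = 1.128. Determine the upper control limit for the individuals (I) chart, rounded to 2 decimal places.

41.97

X̄ = (34.1 + 28.6 + 34.1 + 32.6 + 31.8 + 22.0 + 26.0 + 30.5) / 8 = 29.9625
Moving ranges: 5.5, 5.5, 1.5, 0.8, 9.8, 4.0, 4.5; M̄R̄ = 31.6000 / 7 = 4.5143
UCL = X̄ + 3·M̄R̄/d₂ = 29.9625 + 3 × 4.5143 / 1.128 = 41.9686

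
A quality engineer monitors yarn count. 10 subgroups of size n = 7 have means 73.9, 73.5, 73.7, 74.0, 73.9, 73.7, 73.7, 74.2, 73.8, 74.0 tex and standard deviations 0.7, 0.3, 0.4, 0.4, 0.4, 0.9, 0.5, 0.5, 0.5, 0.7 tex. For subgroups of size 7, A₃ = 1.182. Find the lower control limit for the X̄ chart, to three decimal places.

X̄̄ = (73.9 + 73.5 + 73.7 + 74.0 + 73.9 + 73.7 + 73.7 + 74.2 + 73.8 + 74.0) / 10 = 73.8400
s̄ = (0.7 + 0.3 + 0.4 + 0.4 + 0.4 + 0.9 + 0.5 + 0.5 + 0.5 + 0.7) / 10 = 0.5300
LCL = X̄̄ − A₃·s̄ = 73.8400 − 1.182 × 0.5300 = 73.2135

73.214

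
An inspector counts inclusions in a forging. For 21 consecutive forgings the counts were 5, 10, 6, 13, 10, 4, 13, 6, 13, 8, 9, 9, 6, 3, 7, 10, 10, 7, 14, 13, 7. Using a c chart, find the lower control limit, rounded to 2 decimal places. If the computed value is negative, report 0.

c̄ = (5 + 10 + 6 + 13 + 10 + 4 + 13 + 6 + 13 + 8 + 9 + 9 + 6 + 3 + 7 + 10 + 10 + 7 + 14 + 13 + 7) / 21 = 183 / 21 = 8.7143
LCL = c̄ − 3√c̄ = 8.7143 − 3 × 2.9520 = -0.1417 → 0 (cannot be negative)

0.00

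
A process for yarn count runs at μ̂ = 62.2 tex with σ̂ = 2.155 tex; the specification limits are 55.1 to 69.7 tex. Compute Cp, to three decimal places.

1.129

Cp = (USL − LSL) / (6σ̂) = (69.7 − 55.1) / (6 × 2.155) = 14.6000 / 12.9300 = 1.1292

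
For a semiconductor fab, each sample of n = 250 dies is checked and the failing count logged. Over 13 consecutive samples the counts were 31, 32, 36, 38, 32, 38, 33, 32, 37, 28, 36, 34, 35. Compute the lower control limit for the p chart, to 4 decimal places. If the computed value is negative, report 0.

p̄ = Σdᵢ / (k·n) = 442 / (13 × 250) = 0.13600
LCL = p̄ − 3·√(p̄(1−p̄)/n) = 0.13600 − 3 × 0.02168 = 0.07096

0.0710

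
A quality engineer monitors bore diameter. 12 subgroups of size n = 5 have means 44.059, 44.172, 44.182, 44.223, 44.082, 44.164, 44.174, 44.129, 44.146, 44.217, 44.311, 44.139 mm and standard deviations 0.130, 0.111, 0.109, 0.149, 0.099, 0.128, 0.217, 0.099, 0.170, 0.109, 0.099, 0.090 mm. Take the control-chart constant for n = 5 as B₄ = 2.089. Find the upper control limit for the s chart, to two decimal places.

s̄ = (0.130 + 0.111 + 0.109 + 0.149 + 0.099 + 0.128 + 0.217 + 0.099 + 0.170 + 0.109 + 0.099 + 0.090) / 12 = 0.1258
UCL_s = B₄·s̄ = 2.089 × 0.1258 = 0.2629

0.26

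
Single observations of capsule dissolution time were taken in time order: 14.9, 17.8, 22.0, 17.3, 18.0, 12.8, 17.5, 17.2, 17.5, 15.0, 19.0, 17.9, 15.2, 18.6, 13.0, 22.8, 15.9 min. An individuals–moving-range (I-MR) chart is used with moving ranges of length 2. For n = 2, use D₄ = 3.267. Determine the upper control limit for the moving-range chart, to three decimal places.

12.047

Moving ranges: 2.9, 4.2, 4.7, 0.7, 5.2, 4.7, 0.3, 0.3, 2.5, 4.0, 1.1, 2.7, 3.4, 5.6, 9.8, 6.9; M̄R̄ = 59.0000 / 16 = 3.6875
UCL_MR = D₄·M̄R̄ = 3.267 × 3.6875 = 12.0471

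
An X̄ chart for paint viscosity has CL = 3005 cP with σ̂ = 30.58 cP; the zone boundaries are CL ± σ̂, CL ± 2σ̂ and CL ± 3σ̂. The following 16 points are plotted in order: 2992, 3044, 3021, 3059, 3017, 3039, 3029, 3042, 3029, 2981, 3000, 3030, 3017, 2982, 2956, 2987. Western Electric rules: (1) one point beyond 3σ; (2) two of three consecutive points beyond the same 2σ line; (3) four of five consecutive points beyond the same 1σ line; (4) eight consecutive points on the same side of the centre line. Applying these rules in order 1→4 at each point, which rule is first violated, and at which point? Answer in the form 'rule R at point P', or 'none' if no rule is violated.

Zone of each point (C = within 1σ̂, B = 1σ̂–2σ̂, A = 2σ̂–3σ̂, * = beyond 3σ̂; sign = side of CL): 1:-C, 2:+B, 3:+C, 4:+B, 5:+C, 6:+B, 7:+C, 8:+B, 9:+C, 10:-C, 11:-C, 12:+C, 13:+C, 14:-C, 15:-B, 16:-C
Rule 4 (eight consecutive points on the same side of the centre line) is satisfied at point 9.

rule 4 at point 9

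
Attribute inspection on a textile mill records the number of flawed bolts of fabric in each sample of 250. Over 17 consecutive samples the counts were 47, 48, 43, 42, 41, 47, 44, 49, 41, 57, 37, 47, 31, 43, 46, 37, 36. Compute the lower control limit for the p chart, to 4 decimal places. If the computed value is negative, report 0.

0.1014

p̄ = Σdᵢ / (k·n) = 736 / (17 × 250) = 0.17318
LCL = p̄ − 3·√(p̄(1−p̄)/n) = 0.17318 − 3 × 0.02393 = 0.10138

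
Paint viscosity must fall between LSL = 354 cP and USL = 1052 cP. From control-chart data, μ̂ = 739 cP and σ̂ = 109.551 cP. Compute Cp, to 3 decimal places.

Cp = (USL − LSL) / (6σ̂) = (1052 − 354) / (6 × 109.551) = 698.0000 / 657.3060 = 1.0619

1.062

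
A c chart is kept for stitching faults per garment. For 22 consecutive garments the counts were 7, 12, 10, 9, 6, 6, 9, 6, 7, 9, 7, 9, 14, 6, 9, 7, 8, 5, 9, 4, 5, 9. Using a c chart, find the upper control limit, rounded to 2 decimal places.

16.28

c̄ = (7 + 12 + 10 + 9 + 6 + 6 + 9 + 6 + 7 + 9 + 7 + 9 + 14 + 6 + 9 + 7 + 8 + 5 + 9 + 4 + 5 + 9) / 22 = 173 / 22 = 7.8636
UCL = c̄ + 3√c̄ = 7.8636 + 3 × √7.8636 = 7.8636 + 3 × 2.8042 = 16.2763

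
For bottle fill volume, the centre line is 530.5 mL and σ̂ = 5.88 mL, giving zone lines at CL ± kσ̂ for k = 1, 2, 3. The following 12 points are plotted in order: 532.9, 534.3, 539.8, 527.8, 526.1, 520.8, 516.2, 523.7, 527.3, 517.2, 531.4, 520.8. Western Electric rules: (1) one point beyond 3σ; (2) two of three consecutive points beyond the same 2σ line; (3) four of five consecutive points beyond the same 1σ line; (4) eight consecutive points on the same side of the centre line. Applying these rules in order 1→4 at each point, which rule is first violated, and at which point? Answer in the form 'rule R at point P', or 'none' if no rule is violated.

Zone of each point (C = within 1σ̂, B = 1σ̂–2σ̂, A = 2σ̂–3σ̂, * = beyond 3σ̂; sign = side of CL): 1:+C, 2:+C, 3:+B, 4:-C, 5:-C, 6:-B, 7:-A, 8:-B, 9:-C, 10:-A, 11:+C, 12:-B
Rule 3 (four of five consecutive points beyond the same 1σ limit) is satisfied at point 10.

rule 3 at point 10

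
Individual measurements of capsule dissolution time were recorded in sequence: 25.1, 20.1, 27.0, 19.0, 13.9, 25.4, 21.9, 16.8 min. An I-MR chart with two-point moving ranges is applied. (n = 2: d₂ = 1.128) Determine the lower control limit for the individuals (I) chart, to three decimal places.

4.015

X̄ = (25.1 + 20.1 + 27.0 + 19.0 + 13.9 + 25.4 + 21.9 + 16.8) / 8 = 21.1500
Moving ranges: 5.0, 6.9, 8.0, 5.1, 11.5, 3.5, 5.1; M̄R̄ = 45.1000 / 7 = 6.4429
LCL = X̄ − 3·M̄R̄/d₂ = 21.1500 − 3 × 6.4429 / 1.128 = 4.0147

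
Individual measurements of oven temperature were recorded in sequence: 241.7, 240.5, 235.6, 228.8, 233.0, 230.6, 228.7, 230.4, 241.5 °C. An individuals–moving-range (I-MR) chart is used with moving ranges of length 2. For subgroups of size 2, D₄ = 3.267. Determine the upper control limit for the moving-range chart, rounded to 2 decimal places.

13.97

Moving ranges: 1.2, 4.9, 6.8, 4.2, 2.4, 1.9, 1.7, 11.1; M̄R̄ = 34.2000 / 8 = 4.2750
UCL_MR = D₄·M̄R̄ = 3.267 × 4.2750 = 13.9664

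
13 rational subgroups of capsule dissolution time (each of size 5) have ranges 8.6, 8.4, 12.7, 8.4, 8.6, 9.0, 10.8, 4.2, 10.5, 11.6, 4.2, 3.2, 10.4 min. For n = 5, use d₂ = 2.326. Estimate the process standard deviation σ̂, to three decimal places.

3.658

R̄ = (8.6 + 8.4 + 12.7 + 8.4 + 8.6 + 9.0 + 10.8 + 4.2 + 10.5 + 11.6 + 4.2 + 3.2 + 10.4) / 13 = 8.5077
σ̂ = R̄ / d₂ = 8.5077 / 2.326 = 3.6576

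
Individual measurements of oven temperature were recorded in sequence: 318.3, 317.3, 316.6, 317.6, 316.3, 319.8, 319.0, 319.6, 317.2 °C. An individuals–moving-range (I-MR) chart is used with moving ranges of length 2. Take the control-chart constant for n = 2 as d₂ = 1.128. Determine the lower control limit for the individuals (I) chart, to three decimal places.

314.210

X̄ = (318.3 + 317.3 + 316.6 + 317.6 + 316.3 + 319.8 + 319.0 + 319.6 + 317.2) / 9 = 317.9667
Moving ranges: 1.0, 0.7, 1.0, 1.3, 3.5, 0.8, 0.6, 2.4; M̄R̄ = 11.3000 / 8 = 1.4125
LCL = X̄ − 3·M̄R̄/d₂ = 317.9667 − 3 × 1.4125 / 1.128 = 314.2100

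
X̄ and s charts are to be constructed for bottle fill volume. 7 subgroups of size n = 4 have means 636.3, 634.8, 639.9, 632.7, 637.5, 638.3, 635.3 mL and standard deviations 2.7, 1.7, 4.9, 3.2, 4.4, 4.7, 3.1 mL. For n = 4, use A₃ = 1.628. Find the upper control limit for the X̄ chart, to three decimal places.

642.145

X̄̄ = (636.3 + 634.8 + 639.9 + 632.7 + 637.5 + 638.3 + 635.3) / 7 = 636.4000
s̄ = (2.7 + 1.7 + 4.9 + 3.2 + 4.4 + 4.7 + 3.1) / 7 = 3.5286
UCL = X̄̄ + A₃·s̄ = 636.4000 + 1.628 × 3.5286 = 642.1445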